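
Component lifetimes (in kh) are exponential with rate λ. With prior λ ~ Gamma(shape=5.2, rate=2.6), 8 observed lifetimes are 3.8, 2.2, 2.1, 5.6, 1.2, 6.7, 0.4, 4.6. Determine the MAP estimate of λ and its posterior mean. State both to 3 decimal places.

MAP: 0.418. Posterior mean: 0.452.

Σ times = 26.6. Posterior: Gamma(shape = 5.2+8 = 13.2, rate = 2.6+26.6 = 29.2).
Mode = (α−1)/β = 12.2/29.2 = 0.418.
Mean = α/β = 13.2/29.2 = 0.452.
The mean is pulled above the mode by the posterior's right skew.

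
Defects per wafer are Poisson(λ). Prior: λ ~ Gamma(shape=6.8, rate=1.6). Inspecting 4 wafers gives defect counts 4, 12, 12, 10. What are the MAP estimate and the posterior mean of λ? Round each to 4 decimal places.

Σ counts = 38. Posterior: Gamma(shape = 6.8+38 = 44.8, rate = 1.6+4 = 5.6).
Mode = (α−1)/β = 43.8/5.6 = 7.8214.
Mean = α/β = 44.8/5.6 = 8.0000.
The posterior is right-skewed, so the mean exceeds the mode.

λ_MAP = 7.8214, E[λ|data] = 8.0000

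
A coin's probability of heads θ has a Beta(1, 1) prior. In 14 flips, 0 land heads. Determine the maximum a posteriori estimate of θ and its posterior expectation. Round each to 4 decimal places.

Posterior: Beta(1+0, 1+14) = Beta(1, 15).
Since α = 1 ≤ 1 and β > 1, the Beta density is monotone decreasing on [0,1]; the mode is at 0.
Mean = 1/(1+15) = 0.0625.

maximum a posteriori estimate = 0.0000, posterior expectation = 0.0625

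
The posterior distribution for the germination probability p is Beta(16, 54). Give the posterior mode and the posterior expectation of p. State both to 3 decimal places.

MAP = 0.221; posterior mean = 0.229

Mode = (16−1)/(16+54−2) = 15/68 = 0.221.
Mean = 16/(16+54) = 16/70 = 0.229.
The mean is pulled above the mode by the posterior's right skew.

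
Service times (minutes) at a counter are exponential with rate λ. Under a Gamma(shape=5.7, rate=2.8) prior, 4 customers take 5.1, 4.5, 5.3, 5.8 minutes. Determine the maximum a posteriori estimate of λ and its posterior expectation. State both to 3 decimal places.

Σ times = 20.7. Posterior: Gamma(shape = 5.7+4 = 9.7, rate = 2.8+20.7 = 23.5).
Mode = (α−1)/β = 8.7/23.5 = 0.370.
Mean = α/β = 9.7/23.5 = 0.413.

maximum a posteriori estimate = 0.370, posterior expectation = 0.413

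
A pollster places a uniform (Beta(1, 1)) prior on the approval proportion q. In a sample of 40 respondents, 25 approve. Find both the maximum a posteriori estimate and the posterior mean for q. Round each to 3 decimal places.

MAP: 0.625. Posterior mean: 0.619.

Posterior: Beta(1+25, 1+15) = Beta(26, 16).
Mode = (26−1)/(26+16−2) = 25/40 = 0.625.
With a flat prior the MAP equals the MLE, 25/40.
Mean = 26/(26+16) = 26/42 = 0.619.
Left-skewed posterior ⇒ mean < mode.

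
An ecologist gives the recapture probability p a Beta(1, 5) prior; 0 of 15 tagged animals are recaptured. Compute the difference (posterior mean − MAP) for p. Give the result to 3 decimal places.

0.048

Posterior: Beta(1+0, 5+15) = Beta(1, 20).
Since α = 1 ≤ 1 and β > 1, the Beta density is monotone decreasing on [0,1]; the mode is at 0.
Mean = 1/(1+20) = 0.048.
Difference = 0.048 − 0.000 = 0.048.
The mean is pulled above the mode by the posterior's right skew.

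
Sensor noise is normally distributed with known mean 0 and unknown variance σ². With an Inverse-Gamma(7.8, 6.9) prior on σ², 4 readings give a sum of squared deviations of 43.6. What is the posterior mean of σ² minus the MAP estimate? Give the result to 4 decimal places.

Posterior: Inverse-Gamma(shape = 7.8+4/2 = 9.8, scale = 6.9+43.6/2 = 28.7).
Mode = β/(α+1) = 28.7/10.8 = 2.6574.
Mean = β/(α−1) = 28.7/8.8 = 3.2614.
Difference = 3.2614 − 2.6574 = 0.6040.

0.6040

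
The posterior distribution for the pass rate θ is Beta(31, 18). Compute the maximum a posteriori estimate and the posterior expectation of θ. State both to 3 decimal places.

maximum a posteriori estimate = 0.638, posterior expectation = 0.633

Mode = (31−1)/(31+18−2) = 30/47 = 0.638.
Mean = 31/(31+18) = 31/49 = 0.633.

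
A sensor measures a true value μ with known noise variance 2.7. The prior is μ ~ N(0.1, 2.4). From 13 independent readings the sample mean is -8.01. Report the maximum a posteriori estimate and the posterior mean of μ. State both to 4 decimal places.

Posterior for μ is Normal. Precision-weighted mean: (1/2.4·0.1 + 13/2.7·-8.01) / (1/2.4 + 13/2.7) = -7.3641.
A Normal posterior is symmetric, so mode = mean.

MAP = -7.3641; posterior mean = -7.3641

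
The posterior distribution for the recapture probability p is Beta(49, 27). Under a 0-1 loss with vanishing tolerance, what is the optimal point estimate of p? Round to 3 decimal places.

0.649

Mode = (49−1)/(49+27−2) = 48/74 = 0.649.
Mean = 49/(49+27) = 49/76 = 0.645.
This is the posterior mode — the MAP estimate.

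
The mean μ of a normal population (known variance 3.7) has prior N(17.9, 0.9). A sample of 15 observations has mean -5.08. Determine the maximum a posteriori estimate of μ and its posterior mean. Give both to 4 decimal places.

maximum a posteriori estimate = -0.1366, posterior mean = -0.1366

Posterior for μ is Normal. Precision-weighted mean: (1/0.9·17.9 + 15/3.7·-5.08) / (1/0.9 + 15/3.7) = -0.1366.
A Normal posterior is symmetric, so mode = mean.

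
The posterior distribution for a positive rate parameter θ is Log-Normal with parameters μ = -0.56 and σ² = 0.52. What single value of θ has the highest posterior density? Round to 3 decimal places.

Mode = exp(μ − σ²) = exp(-1.08) = 0.340.
Mean = exp(μ + σ²/2) = exp(-0.300) = 0.741.
This is the posterior mode — the MAP estimate.

0.340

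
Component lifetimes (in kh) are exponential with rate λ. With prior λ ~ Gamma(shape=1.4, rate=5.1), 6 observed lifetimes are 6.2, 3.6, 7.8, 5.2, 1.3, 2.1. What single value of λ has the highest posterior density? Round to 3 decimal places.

Σ times = 26.2. Posterior: Gamma(shape = 1.4+6 = 7.4, rate = 5.1+26.2 = 31.3).
Mode = (α−1)/β = 6.4/31.3 = 0.204.
Mean = α/β = 7.4/31.3 = 0.236.
This is the posterior mode — the MAP estimate.

0.204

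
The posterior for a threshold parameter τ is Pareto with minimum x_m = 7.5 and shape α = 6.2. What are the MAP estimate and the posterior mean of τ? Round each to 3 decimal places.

The Pareto density is strictly decreasing on [x_m, ∞), so the mode is x_m = 7.500.
Mean = α·x_m/(α−1) = 6.2·7.5/5.2 = 8.942.

MAP: 7.500. Posterior mean: 8.942.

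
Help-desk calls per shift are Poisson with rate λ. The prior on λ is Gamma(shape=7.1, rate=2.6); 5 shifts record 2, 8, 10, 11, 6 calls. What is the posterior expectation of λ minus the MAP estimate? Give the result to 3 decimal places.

Σ counts = 37. Posterior: Gamma(shape = 7.1+37 = 44.1, rate = 2.6+5 = 7.6).
Mode = (α−1)/β = 43.1/7.6 = 5.671.
Mean = α/β = 44.1/7.6 = 5.803.
Difference = 5.803 − 5.671 = 0.132.

0.132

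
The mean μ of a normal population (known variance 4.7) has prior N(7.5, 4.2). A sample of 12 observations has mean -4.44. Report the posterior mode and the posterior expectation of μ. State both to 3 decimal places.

MAP = -3.422, posterior mean = -3.422

Posterior for μ is Normal. Precision-weighted mean: (1/4.2·7.5 + 12/4.7·-4.44) / (1/4.2 + 12/4.7) = -3.422.
A Normal posterior is symmetric, so mode = mean.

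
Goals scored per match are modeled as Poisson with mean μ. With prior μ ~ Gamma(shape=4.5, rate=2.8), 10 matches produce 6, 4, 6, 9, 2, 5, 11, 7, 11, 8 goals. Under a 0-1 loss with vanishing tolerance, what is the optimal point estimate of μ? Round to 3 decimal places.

5.664

Σ counts = 69. Posterior: Gamma(shape = 4.5+69 = 73.5, rate = 2.8+10 = 12.8).
Mode = (α−1)/β = 72.5/12.8 = 5.664.
Mean = α/β = 73.5/12.8 = 5.742.
This is the posterior mode — the MAP estimate.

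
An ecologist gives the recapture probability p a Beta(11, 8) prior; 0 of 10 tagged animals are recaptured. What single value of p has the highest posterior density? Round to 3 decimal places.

0.370

Posterior: Beta(11+0, 8+10) = Beta(11, 18).
Mode = (11−1)/(11+18−2) = 10/27 = 0.370.
Mean = 11/(11+18) = 11/29 = 0.379.
This is the posterior mode — the MAP estimate.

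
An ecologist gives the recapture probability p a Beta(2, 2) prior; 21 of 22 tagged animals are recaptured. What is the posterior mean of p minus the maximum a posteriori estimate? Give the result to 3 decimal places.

-0.032

Posterior: Beta(2+21, 2+1) = Beta(23, 3).
Mode = (23−1)/(23+3−2) = 22/24 = 0.917.
Mean = 23/(23+3) = 23/26 = 0.885.
Difference = 0.885 − 0.917 = -0.032.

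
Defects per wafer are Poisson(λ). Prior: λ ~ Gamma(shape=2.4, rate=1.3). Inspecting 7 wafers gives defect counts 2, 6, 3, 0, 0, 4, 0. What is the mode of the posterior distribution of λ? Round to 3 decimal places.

1.976

Σ counts = 15. Posterior: Gamma(shape = 2.4+15 = 17.4, rate = 1.3+7 = 8.3).
Mode = (α−1)/β = 16.4/8.3 = 1.976.
Mean = α/β = 17.4/8.3 = 2.096.
This is the posterior mode — the MAP estimate.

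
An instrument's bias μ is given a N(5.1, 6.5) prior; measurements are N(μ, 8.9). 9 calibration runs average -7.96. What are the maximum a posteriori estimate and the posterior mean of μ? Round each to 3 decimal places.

μ_MAP = -6.235, E[μ|data] = -6.235

Posterior for μ is Normal. Precision-weighted mean: (1/6.5·5.1 + 9/8.9·-7.96) / (1/6.5 + 9/8.9) = -6.235.
A Normal posterior is symmetric, so mode = mean.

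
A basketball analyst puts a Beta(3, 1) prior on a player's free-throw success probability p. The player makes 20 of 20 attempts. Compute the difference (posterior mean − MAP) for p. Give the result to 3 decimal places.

Posterior: Beta(3+20, 1+0) = Beta(23, 1).
Since β = 1 ≤ 1 and α > 1, the Beta density is monotone increasing on [0,1]; the mode is at 1.
Mean = 23/(23+1) = 0.958.
Difference = 0.958 − 1.000 = -0.042.
Left-skewed posterior ⇒ mean < mode.

-0.042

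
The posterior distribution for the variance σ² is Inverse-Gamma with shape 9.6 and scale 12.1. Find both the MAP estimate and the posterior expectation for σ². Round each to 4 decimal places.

Mode = β/(α+1) = 12.1/10.6 = 1.1415.
Mean = β/(α−1) = 12.1/8.6 = 1.4070.
Mean > mode: the posterior has a right tail.

MAP estimate = 1.1415, posterior expectation = 1.4070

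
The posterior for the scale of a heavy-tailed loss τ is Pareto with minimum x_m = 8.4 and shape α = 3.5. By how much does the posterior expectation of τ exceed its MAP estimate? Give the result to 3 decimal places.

The Pareto density is strictly decreasing on [x_m, ∞), so the mode is x_m = 8.400.
Mean = α·x_m/(α−1) = 3.5·8.4/2.5 = 11.760.
Difference = 11.760 − 8.400 = 3.360.
Mean > mode: the posterior has a right tail.

3.360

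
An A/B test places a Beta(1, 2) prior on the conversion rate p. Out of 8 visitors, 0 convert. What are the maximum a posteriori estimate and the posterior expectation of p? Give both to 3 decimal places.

Posterior: Beta(1+0, 2+8) = Beta(1, 10).
Since α = 1 ≤ 1 and β > 1, the Beta density is monotone decreasing on [0,1]; the mode is at 0.
Mean = 1/(1+10) = 0.091.
The mean is pulled above the mode by the posterior's right skew.

MAP = 0.000; posterior mean = 0.091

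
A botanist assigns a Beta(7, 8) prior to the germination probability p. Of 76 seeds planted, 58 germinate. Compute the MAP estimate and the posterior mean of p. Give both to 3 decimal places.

MAP estimate = 0.719, posterior mean = 0.714

Posterior: Beta(7+58, 8+18) = Beta(65, 26).
Mode = (65−1)/(65+26−2) = 64/89 = 0.719.
Mean = 65/(65+26) = 65/91 = 0.714.
Left-skewed posterior ⇒ mean < mode.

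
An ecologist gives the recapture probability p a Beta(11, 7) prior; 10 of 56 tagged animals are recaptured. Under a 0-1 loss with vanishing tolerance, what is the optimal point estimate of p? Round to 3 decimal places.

0.278

Posterior: Beta(11+10, 7+46) = Beta(21, 53).
Mode = (21−1)/(21+53−2) = 20/72 = 0.278.
Mean = 21/(21+53) = 21/74 = 0.284.
This is the posterior mode — the MAP estimate.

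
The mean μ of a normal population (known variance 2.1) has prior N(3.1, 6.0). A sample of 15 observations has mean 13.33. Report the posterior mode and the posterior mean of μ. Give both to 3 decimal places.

Posterior for μ is Normal. Precision-weighted mean: (1/6.0·3.1 + 15/2.1·13.33) / (1/6.0 + 15/2.1) = 13.097.
A Normal posterior is symmetric, so mode = mean.

MAP: 13.097. Posterior mean: 13.097.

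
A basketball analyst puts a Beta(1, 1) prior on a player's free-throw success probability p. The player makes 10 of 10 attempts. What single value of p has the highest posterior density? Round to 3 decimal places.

Posterior: Beta(1+10, 1+0) = Beta(11, 1).
Since β = 1 ≤ 1 and α > 1, the Beta density is monotone increasing on [0,1]; the mode is at 1.
Mean = 11/(11+1) = 0.917.
This is the posterior mode — the MAP estimate.

1.000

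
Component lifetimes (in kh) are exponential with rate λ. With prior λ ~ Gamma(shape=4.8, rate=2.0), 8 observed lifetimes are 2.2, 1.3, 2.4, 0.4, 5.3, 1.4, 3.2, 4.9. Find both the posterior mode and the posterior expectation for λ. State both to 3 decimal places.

Σ times = 21.1. Posterior: Gamma(shape = 4.8+8 = 12.8, rate = 2.0+21.1 = 23.1).
Mode = (α−1)/β = 11.8/23.1 = 0.511.
Mean = α/β = 12.8/23.1 = 0.554.

MAP = 0.511, posterior mean = 0.554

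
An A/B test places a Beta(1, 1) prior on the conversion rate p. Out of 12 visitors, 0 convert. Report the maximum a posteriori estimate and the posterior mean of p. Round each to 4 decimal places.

MAP: 0.0000. Posterior mean: 0.0714.

Posterior: Beta(1+0, 1+12) = Beta(1, 13).
Since α = 1 ≤ 1 and β > 1, the Beta density is monotone decreasing on [0,1]; the mode is at 0.
Mean = 1/(1+13) = 0.0714.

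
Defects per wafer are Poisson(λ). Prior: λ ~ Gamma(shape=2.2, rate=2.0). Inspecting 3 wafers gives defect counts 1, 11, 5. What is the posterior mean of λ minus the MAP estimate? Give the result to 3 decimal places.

Σ counts = 17. Posterior: Gamma(shape = 2.2+17 = 19.2, rate = 2.0+3 = 5.0).
Mode = (α−1)/β = 18.2/5.0 = 3.640.
Mean = α/β = 19.2/5.0 = 3.840.
Difference = 3.840 − 3.640 = 0.200.

0.200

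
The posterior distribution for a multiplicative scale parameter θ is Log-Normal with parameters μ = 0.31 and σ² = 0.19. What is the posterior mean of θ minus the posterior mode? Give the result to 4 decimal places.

0.3718

Mode = exp(μ − σ²) = exp(0.12) = 1.1275.
Mean = exp(μ + σ²/2) = exp(0.405) = 1.4993.
Difference = 1.4993 − 1.1275 = 0.3718.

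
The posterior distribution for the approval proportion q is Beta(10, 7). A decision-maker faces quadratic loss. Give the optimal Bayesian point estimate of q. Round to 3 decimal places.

0.588

Mode = (10−1)/(10+7−2) = 9/15 = 0.600.
Mean = 10/(10+7) = 10/17 = 0.588.
Quadratic loss ⇒ the optimal estimator is the posterior mean.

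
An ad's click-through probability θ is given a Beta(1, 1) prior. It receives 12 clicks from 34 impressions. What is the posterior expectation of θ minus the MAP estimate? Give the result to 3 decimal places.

0.008

Posterior: Beta(1+12, 1+22) = Beta(13, 23).
Mode = (13−1)/(13+23−2) = 12/34 = 0.353.
Mean = 13/(13+23) = 13/36 = 0.361.
Difference = 0.361 − 0.353 = 0.008.
The mean is pulled above the mode by the posterior's right skew.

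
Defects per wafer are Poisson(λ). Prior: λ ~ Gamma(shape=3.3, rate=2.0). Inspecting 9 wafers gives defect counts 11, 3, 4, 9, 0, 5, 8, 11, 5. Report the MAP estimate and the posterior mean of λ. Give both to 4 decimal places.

Σ counts = 56. Posterior: Gamma(shape = 3.3+56 = 59.3, rate = 2.0+9 = 11.0).
Mode = (α−1)/β = 58.3/11.0 = 5.3000.
Mean = α/β = 59.3/11.0 = 5.3909.

MAP: 5.3000. Posterior mean: 5.3909.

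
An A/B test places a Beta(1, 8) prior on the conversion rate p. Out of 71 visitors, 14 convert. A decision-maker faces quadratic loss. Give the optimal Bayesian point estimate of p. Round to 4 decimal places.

Posterior: Beta(1+14, 8+57) = Beta(15, 65).
Mode = (15−1)/(15+65−2) = 14/78 = 0.1795.
Mean = 15/(15+65) = 15/80 = 0.1875.
Quadratic loss ⇒ the optimal estimator is the posterior mean.

0.1875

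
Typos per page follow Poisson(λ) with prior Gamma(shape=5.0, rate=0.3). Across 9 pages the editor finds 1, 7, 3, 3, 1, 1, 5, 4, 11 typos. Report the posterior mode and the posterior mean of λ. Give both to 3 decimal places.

MAP = 4.301; posterior mean = 4.409

Σ counts = 36. Posterior: Gamma(shape = 5.0+36 = 41.0, rate = 0.3+9 = 9.3).
Mode = (α−1)/β = 40.0/9.3 = 4.301.
Mean = α/β = 41.0/9.3 = 4.409.
The mean is pulled above the mode by the posterior's right skew.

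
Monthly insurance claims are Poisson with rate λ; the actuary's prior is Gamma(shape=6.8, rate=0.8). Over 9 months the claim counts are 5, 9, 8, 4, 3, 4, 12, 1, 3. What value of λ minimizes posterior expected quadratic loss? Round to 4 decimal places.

5.6939

Σ counts = 49. Posterior: Gamma(shape = 6.8+49 = 55.8, rate = 0.8+9 = 9.8).
Mode = (α−1)/β = 54.8/9.8 = 5.5918.
Mean = α/β = 55.8/9.8 = 5.6939.
Quadratic loss ⇒ the optimal estimator is the posterior mean.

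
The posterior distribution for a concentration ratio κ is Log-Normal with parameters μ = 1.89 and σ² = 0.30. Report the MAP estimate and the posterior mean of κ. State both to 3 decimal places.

Mode = exp(μ − σ²) = exp(1.59) = 4.904.
Mean = exp(μ + σ²/2) = exp(2.040) = 7.691.
The mean is pulled above the mode by the posterior's right skew.

κ_MAP = 4.904, E[κ|data] = 7.691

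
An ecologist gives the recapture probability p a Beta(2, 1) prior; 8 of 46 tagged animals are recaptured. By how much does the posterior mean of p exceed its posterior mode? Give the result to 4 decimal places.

0.0126

Posterior: Beta(2+8, 1+38) = Beta(10, 39).
Mode = (10−1)/(10+39−2) = 9/47 = 0.1915.
Mean = 10/(10+39) = 10/49 = 0.2041.
Difference = 0.2041 − 0.1915 = 0.0126.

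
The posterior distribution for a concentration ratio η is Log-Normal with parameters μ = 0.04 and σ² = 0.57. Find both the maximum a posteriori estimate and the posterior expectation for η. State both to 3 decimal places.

Mode = exp(μ − σ²) = exp(-0.53) = 0.589.
Mean = exp(μ + σ²/2) = exp(0.325) = 1.384.

maximum a posteriori estimate = 0.589, posterior expectation = 1.384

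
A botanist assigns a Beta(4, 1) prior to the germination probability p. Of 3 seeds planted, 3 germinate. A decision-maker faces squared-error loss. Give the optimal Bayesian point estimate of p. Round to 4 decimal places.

0.8750

Posterior: Beta(4+3, 1+0) = Beta(7, 1).
Since β = 1 ≤ 1 and α > 1, the Beta density is monotone increasing on [0,1]; the mode is at 1.
Mean = 7/(7+1) = 0.8750.
Squared-error loss ⇒ the optimal estimator is the posterior mean.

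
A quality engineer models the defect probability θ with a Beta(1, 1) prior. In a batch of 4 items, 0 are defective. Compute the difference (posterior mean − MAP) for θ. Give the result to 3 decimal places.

Posterior: Beta(1+0, 1+4) = Beta(1, 5).
Since α = 1 ≤ 1 and β > 1, the Beta density is monotone decreasing on [0,1]; the mode is at 0.
Mean = 1/(1+5) = 0.167.
Difference = 0.167 − 0.000 = 0.167.
The posterior is right-skewed, so the mean exceeds the mode.

0.167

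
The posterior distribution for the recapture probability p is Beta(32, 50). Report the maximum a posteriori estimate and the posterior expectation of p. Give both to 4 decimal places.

Mode = (32−1)/(32+50−2) = 31/80 = 0.3875.
Mean = 32/(32+50) = 32/82 = 0.3902.
The posterior is right-skewed, so the mean exceeds the mode.

MAP: 0.3875. Posterior mean: 0.3902.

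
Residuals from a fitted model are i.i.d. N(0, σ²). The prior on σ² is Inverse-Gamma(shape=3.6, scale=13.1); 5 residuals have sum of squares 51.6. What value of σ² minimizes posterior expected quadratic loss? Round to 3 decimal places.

7.627

Posterior: Inverse-Gamma(shape = 3.6+5/2 = 6.1, scale = 13.1+51.6/2 = 38.9).
Mode = β/(α+1) = 38.9/7.1 = 5.479.
Mean = β/(α−1) = 38.9/5.1 = 7.627.
Quadratic loss ⇒ the optimal estimator is the posterior mean.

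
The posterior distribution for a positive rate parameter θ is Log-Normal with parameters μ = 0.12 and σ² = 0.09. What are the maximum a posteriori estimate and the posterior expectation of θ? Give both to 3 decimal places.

θ_MAP = 1.030, E[θ|data] = 1.179

Mode = exp(μ − σ²) = exp(0.03) = 1.030.
Mean = exp(μ + σ²/2) = exp(0.165) = 1.179.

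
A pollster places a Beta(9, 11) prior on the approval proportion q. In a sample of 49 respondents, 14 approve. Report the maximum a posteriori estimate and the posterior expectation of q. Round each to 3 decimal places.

MAP = 0.328, posterior mean = 0.333

Posterior: Beta(9+14, 11+35) = Beta(23, 46).
Mode = (23−1)/(23+46−2) = 22/67 = 0.328.
Mean = 23/(23+46) = 23/69 = 0.333.
Right-skewed posterior ⇒ mode < mean.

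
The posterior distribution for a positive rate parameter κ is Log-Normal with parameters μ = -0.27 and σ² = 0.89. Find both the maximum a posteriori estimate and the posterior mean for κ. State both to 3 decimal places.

MAP = 0.313; posterior mean = 1.191

Mode = exp(μ − σ²) = exp(-1.16) = 0.313.
Mean = exp(μ + σ²/2) = exp(0.175) = 1.191.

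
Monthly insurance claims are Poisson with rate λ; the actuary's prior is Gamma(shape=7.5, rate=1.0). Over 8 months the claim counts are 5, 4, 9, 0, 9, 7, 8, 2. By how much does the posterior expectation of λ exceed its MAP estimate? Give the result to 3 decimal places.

Σ counts = 44. Posterior: Gamma(shape = 7.5+44 = 51.5, rate = 1.0+8 = 9.0).
Mode = (α−1)/β = 50.5/9.0 = 5.611.
Mean = α/β = 51.5/9.0 = 5.722.
Difference = 5.722 − 5.611 = 0.111.

0.111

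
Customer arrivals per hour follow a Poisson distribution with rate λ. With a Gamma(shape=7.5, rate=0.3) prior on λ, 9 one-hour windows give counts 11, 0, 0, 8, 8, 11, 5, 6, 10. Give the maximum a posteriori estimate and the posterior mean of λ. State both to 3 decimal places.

λ_MAP = 7.043, E[λ|data] = 7.151

Σ counts = 59. Posterior: Gamma(shape = 7.5+59 = 66.5, rate = 0.3+9 = 9.3).
Mode = (α−1)/β = 65.5/9.3 = 7.043.
Mean = α/β = 66.5/9.3 = 7.151.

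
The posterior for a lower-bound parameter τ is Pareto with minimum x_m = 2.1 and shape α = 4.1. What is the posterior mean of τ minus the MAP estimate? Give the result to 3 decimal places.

The Pareto density is strictly decreasing on [x_m, ∞), so the mode is x_m = 2.100.
Mean = α·x_m/(α−1) = 4.1·2.1/3.1 = 2.777.
Difference = 2.777 − 2.100 = 0.677.

0.677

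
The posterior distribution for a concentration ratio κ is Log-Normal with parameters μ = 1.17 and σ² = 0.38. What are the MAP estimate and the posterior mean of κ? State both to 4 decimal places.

MAP estimate = 2.2034, posterior mean = 3.8962

Mode = exp(μ − σ²) = exp(0.79) = 2.2034.
Mean = exp(μ + σ²/2) = exp(1.360) = 3.8962.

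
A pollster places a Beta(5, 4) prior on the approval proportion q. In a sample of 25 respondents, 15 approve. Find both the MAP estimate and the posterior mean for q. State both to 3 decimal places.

Posterior: Beta(5+15, 4+10) = Beta(20, 14).
Mode = (20−1)/(20+14−2) = 19/32 = 0.594.
Mean = 20/(20+14) = 20/34 = 0.588.
The mean is pulled below the mode by the posterior's left skew.

MAP = 0.594, posterior mean = 0.588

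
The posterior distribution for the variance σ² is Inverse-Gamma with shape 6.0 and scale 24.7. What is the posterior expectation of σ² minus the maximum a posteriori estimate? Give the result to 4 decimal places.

1.4114

Mode = β/(α+1) = 24.7/7.0 = 3.5286.
Mean = β/(α−1) = 24.7/5.0 = 4.9400.
Difference = 4.9400 − 3.5286 = 1.4114.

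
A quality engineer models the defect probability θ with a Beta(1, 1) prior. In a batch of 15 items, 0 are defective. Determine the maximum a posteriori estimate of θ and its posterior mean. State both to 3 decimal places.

MAP = 0.000, posterior mean = 0.059

Posterior: Beta(1+0, 1+15) = Beta(1, 16).
Since α = 1 ≤ 1 and β > 1, the Beta density is monotone decreasing on [0,1]; the mode is at 0.
Mean = 1/(1+16) = 0.059.
Mean > mode: the posterior has a right tail.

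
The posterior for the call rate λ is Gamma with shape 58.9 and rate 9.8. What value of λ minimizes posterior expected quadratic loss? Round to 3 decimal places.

6.010

Mode = (α−1)/β = 57.9/9.8 = 5.908.
Mean = α/β = 58.9/9.8 = 6.010.
Quadratic loss ⇒ the optimal estimator is the posterior mean.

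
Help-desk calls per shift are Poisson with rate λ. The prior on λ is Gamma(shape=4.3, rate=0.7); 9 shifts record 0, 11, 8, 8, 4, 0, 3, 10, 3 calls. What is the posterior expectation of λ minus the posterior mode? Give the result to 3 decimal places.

0.103

Σ counts = 47. Posterior: Gamma(shape = 4.3+47 = 51.3, rate = 0.7+9 = 9.7).
Mode = (α−1)/β = 50.3/9.7 = 5.186.
Mean = α/β = 51.3/9.7 = 5.289.
Difference = 5.289 − 5.186 = 0.103.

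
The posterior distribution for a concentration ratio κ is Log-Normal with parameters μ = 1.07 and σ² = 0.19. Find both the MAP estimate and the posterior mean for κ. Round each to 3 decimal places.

MAP = 2.411; posterior mean = 3.206

Mode = exp(μ − σ²) = exp(0.88) = 2.411.
Mean = exp(μ + σ²/2) = exp(1.165) = 3.206.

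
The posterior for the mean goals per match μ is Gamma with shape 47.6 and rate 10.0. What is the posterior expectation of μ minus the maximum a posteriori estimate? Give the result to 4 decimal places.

Mode = (α−1)/β = 46.6/10.0 = 4.6600.
Mean = α/β = 47.6/10.0 = 4.7600.
Difference = 4.7600 − 4.6600 = 0.1000.
Mean > mode: the posterior has a right tail.

0.1000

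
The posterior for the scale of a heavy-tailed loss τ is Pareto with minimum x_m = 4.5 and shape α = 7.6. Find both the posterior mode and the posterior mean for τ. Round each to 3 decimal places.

τ_MAP = 4.500, E[τ|data] = 5.182

The Pareto density is strictly decreasing on [x_m, ∞), so the mode is x_m = 4.500.
Mean = α·x_m/(α−1) = 7.6·4.5/6.6 = 5.182.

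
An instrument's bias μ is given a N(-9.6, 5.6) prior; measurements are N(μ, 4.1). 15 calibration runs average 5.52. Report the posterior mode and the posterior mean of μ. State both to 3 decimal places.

posterior mode = 4.816, posterior mean = 4.816

Posterior for μ is Normal. Precision-weighted mean: (1/5.6·-9.6 + 15/4.1·5.52) / (1/5.6 + 15/4.1) = 4.816.
A Normal posterior is symmetric, so mode = mean.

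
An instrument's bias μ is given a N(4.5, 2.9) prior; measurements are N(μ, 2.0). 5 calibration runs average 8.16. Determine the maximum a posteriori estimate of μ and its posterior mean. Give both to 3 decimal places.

MAP = 7.716, posterior mean = 7.716

Posterior for μ is Normal. Precision-weighted mean: (1/2.9·4.5 + 5/2.0·8.16) / (1/2.9 + 5/2.0) = 7.716.
A Normal posterior is symmetric, so mode = mean.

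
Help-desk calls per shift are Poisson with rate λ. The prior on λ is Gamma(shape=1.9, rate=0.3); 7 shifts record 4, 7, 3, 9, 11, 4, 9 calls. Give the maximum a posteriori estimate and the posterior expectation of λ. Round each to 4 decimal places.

Σ counts = 47. Posterior: Gamma(shape = 1.9+47 = 48.9, rate = 0.3+7 = 7.3).
Mode = (α−1)/β = 47.9/7.3 = 6.5616.
Mean = α/β = 48.9/7.3 = 6.6986.

MAP = 6.5616; posterior mean = 6.6986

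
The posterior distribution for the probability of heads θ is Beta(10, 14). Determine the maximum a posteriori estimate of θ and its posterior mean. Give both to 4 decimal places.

MAP = 0.4091; posterior mean = 0.4167

Mode = (10−1)/(10+14−2) = 9/22 = 0.4091.
Mean = 10/(10+14) = 10/24 = 0.4167.
The posterior is right-skewed, so the mean exceeds the mode.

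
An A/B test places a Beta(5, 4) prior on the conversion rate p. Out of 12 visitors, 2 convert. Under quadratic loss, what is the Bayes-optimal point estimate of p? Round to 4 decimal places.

Posterior: Beta(5+2, 4+10) = Beta(7, 14).
Mode = (7−1)/(7+14−2) = 6/19 = 0.3158.
Mean = 7/(7+14) = 7/21 = 0.3333.
Quadratic loss ⇒ the optimal estimator is the posterior mean.

0.3333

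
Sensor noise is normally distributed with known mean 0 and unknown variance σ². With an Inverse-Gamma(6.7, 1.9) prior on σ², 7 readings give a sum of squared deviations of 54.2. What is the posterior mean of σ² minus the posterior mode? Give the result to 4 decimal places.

0.5629

Posterior: Inverse-Gamma(shape = 6.7+7/2 = 10.2, scale = 1.9+54.2/2 = 29.0).
Mode = β/(α+1) = 29.0/11.2 = 2.5893.
Mean = β/(α−1) = 29.0/9.2 = 3.1522.
Difference = 3.1522 − 2.5893 = 0.5629.
Right-skewed posterior ⇒ mode < mean.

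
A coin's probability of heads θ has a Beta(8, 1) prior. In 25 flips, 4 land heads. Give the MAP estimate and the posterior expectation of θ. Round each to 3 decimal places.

MAP = 0.344; posterior mean = 0.353

Posterior: Beta(8+4, 1+21) = Beta(12, 22).
Mode = (12−1)/(12+22−2) = 11/32 = 0.344.
Mean = 12/(12+22) = 12/34 = 0.353.
Right-skewed posterior ⇒ mode < mean.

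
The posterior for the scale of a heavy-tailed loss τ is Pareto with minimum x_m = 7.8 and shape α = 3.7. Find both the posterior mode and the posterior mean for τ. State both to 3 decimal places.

The Pareto density is strictly decreasing on [x_m, ∞), so the mode is x_m = 7.800.
Mean = α·x_m/(α−1) = 3.7·7.8/2.7 = 10.689.

MAP = 7.800, posterior mean = 10.689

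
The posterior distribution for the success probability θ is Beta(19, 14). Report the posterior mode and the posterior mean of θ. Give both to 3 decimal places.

Mode = (19−1)/(19+14−2) = 18/31 = 0.581.
Mean = 19/(19+14) = 19/33 = 0.576.
Mode > mean: the posterior has a left tail.

MAP = 0.581, posterior mean = 0.576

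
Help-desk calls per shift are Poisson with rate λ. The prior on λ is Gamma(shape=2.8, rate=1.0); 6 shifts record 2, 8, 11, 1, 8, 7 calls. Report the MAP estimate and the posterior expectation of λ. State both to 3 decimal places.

Σ counts = 37. Posterior: Gamma(shape = 2.8+37 = 39.8, rate = 1.0+6 = 7.0).
Mode = (α−1)/β = 38.8/7.0 = 5.543.
Mean = α/β = 39.8/7.0 = 5.686.

λ_MAP = 5.543, E[λ|data] = 5.686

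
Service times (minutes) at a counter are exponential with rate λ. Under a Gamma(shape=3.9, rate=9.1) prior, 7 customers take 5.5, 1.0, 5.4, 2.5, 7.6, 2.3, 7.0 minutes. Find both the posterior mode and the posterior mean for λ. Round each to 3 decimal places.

MAP = 0.245, posterior mean = 0.270

Σ times = 31.3. Posterior: Gamma(shape = 3.9+7 = 10.9, rate = 9.1+31.3 = 40.4).
Mode = (α−1)/β = 9.9/40.4 = 0.245.
Mean = α/β = 10.9/40.4 = 0.270.
Mean > mode: the posterior has a right tail.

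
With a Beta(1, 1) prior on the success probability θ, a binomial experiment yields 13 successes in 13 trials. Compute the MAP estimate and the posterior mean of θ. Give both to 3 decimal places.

Posterior: Beta(1+13, 1+0) = Beta(14, 1).
Since β = 1 ≤ 1 and α > 1, the Beta density is monotone increasing on [0,1]; the mode is at 1.
Mean = 14/(14+1) = 0.933.
Mode > mean: the posterior has a left tail.

MAP estimate = 1.000, posterior mean = 0.933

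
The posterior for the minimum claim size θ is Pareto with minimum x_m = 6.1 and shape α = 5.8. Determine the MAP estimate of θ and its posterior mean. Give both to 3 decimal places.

θ_MAP = 6.100, E[θ|data] = 7.371

The Pareto density is strictly decreasing on [x_m, ∞), so the mode is x_m = 6.100.
Mean = α·x_m/(α−1) = 5.8·6.1/4.8 = 7.371.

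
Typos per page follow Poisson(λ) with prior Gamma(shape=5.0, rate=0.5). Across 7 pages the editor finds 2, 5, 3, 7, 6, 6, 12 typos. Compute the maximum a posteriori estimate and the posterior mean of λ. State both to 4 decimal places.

Σ counts = 41. Posterior: Gamma(shape = 5.0+41 = 46.0, rate = 0.5+7 = 7.5).
Mode = (α−1)/β = 45.0/7.5 = 6.0000.
Mean = α/β = 46.0/7.5 = 6.1333.

MAP = 6.0000, posterior mean = 6.1333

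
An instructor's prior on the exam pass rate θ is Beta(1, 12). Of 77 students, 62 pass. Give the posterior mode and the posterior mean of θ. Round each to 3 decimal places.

Posterior: Beta(1+62, 12+15) = Beta(63, 27).
Mode = (63−1)/(63+27−2) = 62/88 = 0.705.
Mean = 63/(63+27) = 63/90 = 0.700.

posterior mode = 0.705, posterior mean = 0.700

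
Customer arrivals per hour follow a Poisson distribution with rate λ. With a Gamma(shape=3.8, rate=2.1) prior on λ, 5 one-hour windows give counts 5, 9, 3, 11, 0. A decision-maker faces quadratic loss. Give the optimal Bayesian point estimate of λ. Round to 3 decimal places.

Σ counts = 28. Posterior: Gamma(shape = 3.8+28 = 31.8, rate = 2.1+5 = 7.1).
Mode = (α−1)/β = 30.8/7.1 = 4.338.
Mean = α/β = 31.8/7.1 = 4.479.
Quadratic loss ⇒ the optimal estimator is the posterior mean.

4.479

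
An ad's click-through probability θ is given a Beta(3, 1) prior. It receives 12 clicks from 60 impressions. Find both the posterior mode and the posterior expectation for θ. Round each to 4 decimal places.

MAP: 0.2258. Posterior mean: 0.2344.

Posterior: Beta(3+12, 1+48) = Beta(15, 49).
Mode = (15−1)/(15+49−2) = 14/62 = 0.2258.
Mean = 15/(15+49) = 15/64 = 0.2344.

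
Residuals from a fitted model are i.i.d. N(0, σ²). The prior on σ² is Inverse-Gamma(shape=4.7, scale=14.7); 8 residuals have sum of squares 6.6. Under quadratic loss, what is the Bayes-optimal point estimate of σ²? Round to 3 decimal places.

2.338

Posterior: Inverse-Gamma(shape = 4.7+8/2 = 8.7, scale = 14.7+6.6/2 = 18.0).
Mode = β/(α+1) = 18.0/9.7 = 1.856.
Mean = β/(α−1) = 18.0/7.7 = 2.338.
Quadratic loss ⇒ the optimal estimator is the posterior mean.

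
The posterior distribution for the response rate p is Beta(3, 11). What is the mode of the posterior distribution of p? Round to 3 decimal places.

Mode = (3−1)/(3+11−2) = 2/12 = 0.167.
Mean = 3/(3+11) = 3/14 = 0.214.
This is the posterior mode — the MAP estimate.

0.167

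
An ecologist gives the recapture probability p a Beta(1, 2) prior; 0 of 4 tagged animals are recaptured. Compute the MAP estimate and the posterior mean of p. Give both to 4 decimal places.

Posterior: Beta(1+0, 2+4) = Beta(1, 6).
Since α = 1 ≤ 1 and β > 1, the Beta density is monotone decreasing on [0,1]; the mode is at 0.
Mean = 1/(1+6) = 0.1429.

MAP: 0.0000. Posterior mean: 0.1429.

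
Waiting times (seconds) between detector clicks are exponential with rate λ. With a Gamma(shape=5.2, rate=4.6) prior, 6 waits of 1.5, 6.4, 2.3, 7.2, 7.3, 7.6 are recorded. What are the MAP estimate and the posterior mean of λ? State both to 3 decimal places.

Σ times = 32.3. Posterior: Gamma(shape = 5.2+6 = 11.2, rate = 4.6+32.3 = 36.9).
Mode = (α−1)/β = 10.2/36.9 = 0.276.
Mean = α/β = 11.2/36.9 = 0.304.

λ_MAP = 0.276, E[λ|data] = 0.304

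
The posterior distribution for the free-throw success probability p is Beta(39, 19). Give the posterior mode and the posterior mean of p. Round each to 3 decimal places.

Mode = (39−1)/(39+19−2) = 38/56 = 0.679.
Mean = 39/(39+19) = 39/58 = 0.672.

MAP: 0.679. Posterior mean: 0.672.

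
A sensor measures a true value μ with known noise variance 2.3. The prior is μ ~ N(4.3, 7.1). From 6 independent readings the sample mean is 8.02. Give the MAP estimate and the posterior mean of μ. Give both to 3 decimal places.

Posterior for μ is Normal. Precision-weighted mean: (1/7.1·4.3 + 6/2.3·8.02) / (1/7.1 + 6/2.3) = 7.829.
A Normal posterior is symmetric, so mode = mean.

MAP = 7.829, posterior mean = 7.829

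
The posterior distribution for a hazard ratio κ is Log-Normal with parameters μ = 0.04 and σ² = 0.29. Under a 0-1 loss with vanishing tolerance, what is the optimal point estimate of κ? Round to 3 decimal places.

Mode = exp(μ − σ²) = exp(-0.25) = 0.779.
Mean = exp(μ + σ²/2) = exp(0.185) = 1.203.
This is the posterior mode — the MAP estimate.

0.779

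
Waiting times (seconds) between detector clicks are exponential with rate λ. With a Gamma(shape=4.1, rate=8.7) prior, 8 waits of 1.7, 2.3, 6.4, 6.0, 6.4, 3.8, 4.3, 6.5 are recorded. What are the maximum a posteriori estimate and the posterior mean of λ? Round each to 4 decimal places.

Σ times = 37.4. Posterior: Gamma(shape = 4.1+8 = 12.1, rate = 8.7+37.4 = 46.1).
Mode = (α−1)/β = 11.1/46.1 = 0.2408.
Mean = α/β = 12.1/46.1 = 0.2625.
Right-skewed posterior ⇒ mode < mean.

λ_MAP = 0.2408, E[λ|data] = 0.2625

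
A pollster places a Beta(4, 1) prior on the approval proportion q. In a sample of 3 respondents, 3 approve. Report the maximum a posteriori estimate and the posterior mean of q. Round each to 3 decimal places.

MAP: 1.000. Posterior mean: 0.875.

Posterior: Beta(4+3, 1+0) = Beta(7, 1).
Since β = 1 ≤ 1 and α > 1, the Beta density is monotone increasing on [0,1]; the mode is at 1.
Mean = 7/(7+1) = 0.875.
Mode > mean: the posterior has a left tail.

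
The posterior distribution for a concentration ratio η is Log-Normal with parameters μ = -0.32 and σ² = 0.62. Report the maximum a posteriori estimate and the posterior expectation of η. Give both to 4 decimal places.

Mode = exp(μ − σ²) = exp(-0.94) = 0.3906.
Mean = exp(μ + σ²/2) = exp(-0.010) = 0.9900.
Mean > mode: the posterior has a right tail.

MAP: 0.3906. Posterior mean: 0.9900.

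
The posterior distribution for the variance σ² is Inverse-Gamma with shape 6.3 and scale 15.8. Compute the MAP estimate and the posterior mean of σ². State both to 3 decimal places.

MAP = 2.164, posterior mean = 2.981

Mode = β/(α+1) = 15.8/7.3 = 2.164.
Mean = β/(α−1) = 15.8/5.3 = 2.981.
The mean is pulled above the mode by the posterior's right skew.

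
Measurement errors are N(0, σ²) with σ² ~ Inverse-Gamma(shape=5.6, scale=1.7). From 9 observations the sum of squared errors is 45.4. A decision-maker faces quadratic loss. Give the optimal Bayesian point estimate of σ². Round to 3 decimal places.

Posterior: Inverse-Gamma(shape = 5.6+9/2 = 10.1, scale = 1.7+45.4/2 = 24.4).
Mode = β/(α+1) = 24.4/11.1 = 2.198.
Mean = β/(α−1) = 24.4/9.1 = 2.681.
Quadratic loss ⇒ the optimal estimator is the posterior mean.

2.681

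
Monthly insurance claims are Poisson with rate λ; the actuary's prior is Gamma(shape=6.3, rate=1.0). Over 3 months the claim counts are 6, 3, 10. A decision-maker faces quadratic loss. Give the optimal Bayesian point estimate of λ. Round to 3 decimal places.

Σ counts = 19. Posterior: Gamma(shape = 6.3+19 = 25.3, rate = 1.0+3 = 4.0).
Mode = (α−1)/β = 24.3/4.0 = 6.075.
Mean = α/β = 25.3/4.0 = 6.325.
Quadratic loss ⇒ the optimal estimator is the posterior mean.

6.325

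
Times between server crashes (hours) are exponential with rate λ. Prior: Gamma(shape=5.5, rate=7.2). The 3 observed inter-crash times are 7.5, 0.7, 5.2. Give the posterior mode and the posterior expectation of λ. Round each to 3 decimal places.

MAP = 0.364; posterior mean = 0.413

Σ times = 13.4. Posterior: Gamma(shape = 5.5+3 = 8.5, rate = 7.2+13.4 = 20.6).
Mode = (α−1)/β = 7.5/20.6 = 0.364.
Mean = α/β = 8.5/20.6 = 0.413.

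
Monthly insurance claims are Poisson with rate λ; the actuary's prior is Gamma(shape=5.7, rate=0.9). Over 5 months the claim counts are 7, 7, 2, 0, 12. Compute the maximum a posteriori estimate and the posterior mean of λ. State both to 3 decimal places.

MAP = 5.542; posterior mean = 5.712

Σ counts = 28. Posterior: Gamma(shape = 5.7+28 = 33.7, rate = 0.9+5 = 5.9).
Mode = (α−1)/β = 32.7/5.9 = 5.542.
Mean = α/β = 33.7/5.9 = 5.712.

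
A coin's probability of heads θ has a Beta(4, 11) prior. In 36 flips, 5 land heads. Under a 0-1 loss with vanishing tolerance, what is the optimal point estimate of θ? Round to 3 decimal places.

0.163

Posterior: Beta(4+5, 11+31) = Beta(9, 42).
Mode = (9−1)/(9+42−2) = 8/49 = 0.163.
Mean = 9/(9+42) = 9/51 = 0.176.
This is the posterior mode — the MAP estimate.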